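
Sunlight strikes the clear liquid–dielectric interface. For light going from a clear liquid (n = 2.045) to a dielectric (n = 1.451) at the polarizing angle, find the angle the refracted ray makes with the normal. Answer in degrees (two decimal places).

θ_t ≈ 54.64°

First find Brewster's angle: tan θ_B = 1.451/2.045 = 0.7095, giving θ_B = 35.36°.
The refracted ray is perpendicular to the reflected ray, so θ_t = 90° − θ_B = 54.64°.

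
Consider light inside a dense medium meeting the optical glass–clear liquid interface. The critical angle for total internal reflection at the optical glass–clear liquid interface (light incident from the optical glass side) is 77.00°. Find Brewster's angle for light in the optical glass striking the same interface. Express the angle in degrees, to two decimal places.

θ_B ≈ 44.26°

At the critical angle sin θ_c = n₂/n₁, giving n₂/n₁ = sin 77.00° = 0.9744.
Then tan θ_B = n₂/n₁ = 0.9744, so θ_B = arctan 0.9744 = 44.26°.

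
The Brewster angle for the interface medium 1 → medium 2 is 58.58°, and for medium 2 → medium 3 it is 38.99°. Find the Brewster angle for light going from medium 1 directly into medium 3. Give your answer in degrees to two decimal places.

n₂/n₁ = tan 58.58° = 1.6370 and n₃/n₂ = tan 38.99° = 0.8095.
So n₃/n₁ = (n₂/n₁)(n₃/n₂) = 1.6370 × 0.8095 = 1.3251.
θ_B(1→3) = arctan(1.3251) = 52.96°.

θ_B ≈ 52.96°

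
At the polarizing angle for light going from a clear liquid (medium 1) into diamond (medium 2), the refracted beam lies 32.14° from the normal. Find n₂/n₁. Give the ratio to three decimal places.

At Brewster incidence θ_B = 90° − θ_t = 90° − 32.14° = 57.86°.
Then n₂/n₁ = tan θ_B = tan 57.86° = 1.592.

n₂/n₁ ≈ 1.592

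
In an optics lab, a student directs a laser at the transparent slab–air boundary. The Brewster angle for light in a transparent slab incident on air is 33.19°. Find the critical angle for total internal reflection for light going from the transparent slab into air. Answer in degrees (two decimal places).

n₂/n₁ = tan 33.19° = 0.6541; the critical angle satisfies sin θ_c = n₂/n₁.
θ_c = arcsin(0.6541) = 40.85°.

θ_c ≈ 40.85°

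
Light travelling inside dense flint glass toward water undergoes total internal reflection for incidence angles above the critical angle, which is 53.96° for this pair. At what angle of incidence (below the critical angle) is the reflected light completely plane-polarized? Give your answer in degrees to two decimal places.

At the critical angle sin θ_c = n₂/n₁, giving n₂/n₁ = sin 53.96° = 0.8086.
Then tan θ_B = n₂/n₁ = 0.8086, so θ_B = arctan 0.8086 = 38.96°.

θ_B ≈ 38.96°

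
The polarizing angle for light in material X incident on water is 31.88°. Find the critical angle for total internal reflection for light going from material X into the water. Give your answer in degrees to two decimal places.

θ_c ≈ 38.46°

tan θ_B = n₂/n₁ = tan 31.88° = 0.6220.
Total internal reflection: sin θ_c = n₂/n₁ = 0.6220.
θ_c = arcsin(0.6220) = 38.46°.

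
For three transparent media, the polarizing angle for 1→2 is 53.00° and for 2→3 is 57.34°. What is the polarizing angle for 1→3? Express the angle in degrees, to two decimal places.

tan θ_B(1→2) = n₂/n₁ = tan 53.00° = 1.3270.
tan θ_B(2→3) = n₃/n₂ = tan 57.34° = 1.5601.
So n₃/n₁ = (n₂/n₁)(n₃/n₂) = 1.3270 × 1.5601 = 2.0703.
θ_B(1→3) = arctan(2.0703) = 64.22°.

θ_B ≈ 64.22°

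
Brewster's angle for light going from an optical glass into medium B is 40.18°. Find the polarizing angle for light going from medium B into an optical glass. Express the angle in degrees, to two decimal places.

θ_B' ≈ 49.82°

Reversing the direction swaps n₁ and n₂, so tan θ_B' = 1/tan θ_B and θ_B' = 90° − θ_B.
Hence θ_B' = 90° − 40.18° = 49.82°.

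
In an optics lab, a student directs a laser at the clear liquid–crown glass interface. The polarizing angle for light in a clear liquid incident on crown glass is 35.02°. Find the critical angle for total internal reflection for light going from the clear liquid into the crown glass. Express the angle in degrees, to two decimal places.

From Brewster, n₂/n₁ = tan θ_B = tan 35.02° = 0.7007.
Then sin θ_c = n₂/n₁ = 0.7007, so θ_c = arcsin 0.7007 = 44.49°.

θ_c ≈ 44.49°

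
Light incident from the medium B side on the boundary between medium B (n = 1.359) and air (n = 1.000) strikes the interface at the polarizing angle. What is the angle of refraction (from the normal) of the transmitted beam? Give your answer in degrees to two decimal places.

θ_t ≈ 53.65°

First find Brewster's angle: tan θ_B = 1.000/1.359 = 0.7358, giving θ_B = 36.35°.
Since θ_B + θ_t = 90° at Brewster incidence, θ_t = 90° − 36.35° = 53.65°.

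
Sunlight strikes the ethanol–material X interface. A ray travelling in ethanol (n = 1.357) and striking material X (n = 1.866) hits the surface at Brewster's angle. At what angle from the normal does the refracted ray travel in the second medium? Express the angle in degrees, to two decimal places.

First find Brewster's angle: tan θ_B = 1.866/1.357 = 1.3751, giving θ_B = 53.97°.
The refracted ray is perpendicular to the reflected ray, so θ_t = 90° − θ_B = 36.03°.

θ_t ≈ 36.03°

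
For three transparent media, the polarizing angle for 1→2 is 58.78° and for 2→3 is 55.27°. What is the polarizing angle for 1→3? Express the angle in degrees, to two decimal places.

θ_B ≈ 67.21°

n₂/n₁ = tan 58.78° = 1.6499 and n₃/n₂ = tan 55.27° = 1.4426.
Multiplying, n₃/n₁ = 1.6499 × 1.4426 = 2.3801, and θ_B(1→3) = arctan 2.3801 = 67.21°.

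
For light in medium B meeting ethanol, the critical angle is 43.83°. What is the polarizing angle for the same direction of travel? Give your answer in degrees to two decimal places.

θ_B ≈ 34.70°

At the critical angle sin θ_c = n₂/n₁, giving n₂/n₁ = sin 43.83° = 0.6925.
Then tan θ_B = n₂/n₁ = 0.6925, so θ_B = arctan 0.6925 = 34.70°.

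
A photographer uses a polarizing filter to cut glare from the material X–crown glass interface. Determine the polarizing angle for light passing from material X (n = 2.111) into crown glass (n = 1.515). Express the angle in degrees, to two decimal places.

θ_B ≈ 35.67°

tan θ_B = n₂/n₁ = 1.515/2.111 = 0.7177.
θ_B = arctan(0.7177) = 35.67°.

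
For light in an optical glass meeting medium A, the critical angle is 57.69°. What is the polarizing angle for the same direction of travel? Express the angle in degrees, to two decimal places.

sin θ_c = n₂/n₁, so n₂/n₁ = sin 57.69° = 0.8452.
Brewster: tan θ_B = n₂/n₁ = 0.8452.
θ_B = arctan(0.8452) = 40.20°.

θ_B ≈ 40.20°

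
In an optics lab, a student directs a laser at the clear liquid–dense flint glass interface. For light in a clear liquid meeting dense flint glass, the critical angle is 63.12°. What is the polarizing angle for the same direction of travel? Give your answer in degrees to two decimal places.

θ_B ≈ 41.73°

n₂/n₁ = sin θ_c = sin 63.12° = 0.8920.
tan θ_B equals the same ratio, so θ_B = arctan(0.8920) = 41.73°.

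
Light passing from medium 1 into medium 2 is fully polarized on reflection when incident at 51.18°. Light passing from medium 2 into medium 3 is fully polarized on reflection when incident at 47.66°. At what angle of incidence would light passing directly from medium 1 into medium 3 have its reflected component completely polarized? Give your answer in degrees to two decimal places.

tan θ_B(1→2) = n₂/n₁ = tan 51.18° = 1.2429.
tan θ_B(2→3) = n₃/n₂ = tan 47.66° = 1.0974.
Multiplying, n₃/n₁ = 1.2429 × 1.0974 = 1.3640, and θ_B(1→3) = arctan 1.3640 = 53.75°.

θ_B ≈ 53.75°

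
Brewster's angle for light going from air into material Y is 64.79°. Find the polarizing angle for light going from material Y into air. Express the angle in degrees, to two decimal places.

θ_B' ≈ 25.21°

tan θ_B' = n₁/n₂ = 1/tan θ_B, so θ_B' = 90° − θ_B.
θ_B' = 90° − 64.79° = 25.21°.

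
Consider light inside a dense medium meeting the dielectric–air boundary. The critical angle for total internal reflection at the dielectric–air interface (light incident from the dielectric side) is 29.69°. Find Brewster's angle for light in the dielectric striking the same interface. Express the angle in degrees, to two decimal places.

sin θ_c = n₂/n₁, so n₂/n₁ = sin 29.69° = 0.4953.
Brewster: tan θ_B = n₂/n₁ = 0.4953.
θ_B = arctan(0.4953) = 26.35°.

θ_B ≈ 26.35°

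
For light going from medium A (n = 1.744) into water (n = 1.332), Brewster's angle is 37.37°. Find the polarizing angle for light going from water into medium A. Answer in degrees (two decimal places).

θ_B' ≈ 52.63°

The two Brewster angles are complementary: θ_B' = 90° − θ_B = 90° − 37.37° = 52.63°.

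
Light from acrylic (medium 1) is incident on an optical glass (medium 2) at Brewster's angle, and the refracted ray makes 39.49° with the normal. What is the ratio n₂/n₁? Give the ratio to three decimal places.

θ_B + θ_t = 90°, so θ_B = 90° − 39.49° = 50.51°.
tan θ_B = n₂/n₁, so n₂/n₁ = tan 50.51° = 1.214.

n₂/n₁ ≈ 1.214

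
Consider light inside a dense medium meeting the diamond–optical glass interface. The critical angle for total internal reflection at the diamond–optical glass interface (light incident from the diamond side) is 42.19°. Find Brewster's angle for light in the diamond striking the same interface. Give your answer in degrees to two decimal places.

sin θ_c = n₂/n₁, so n₂/n₁ = sin 42.19° = 0.6716.
Brewster: tan θ_B = n₂/n₁ = 0.6716.
θ_B = arctan(0.6716) = 33.88°.

θ_B ≈ 33.88°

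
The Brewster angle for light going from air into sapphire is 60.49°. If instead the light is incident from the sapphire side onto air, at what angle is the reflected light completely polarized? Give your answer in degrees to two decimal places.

θ_B' ≈ 29.51°

Reversing the direction swaps n₁ and n₂, so tan θ_B' = 1/tan θ_B and θ_B' = 90° − θ_B.
Hence θ_B' = 90° − 60.49° = 29.51°.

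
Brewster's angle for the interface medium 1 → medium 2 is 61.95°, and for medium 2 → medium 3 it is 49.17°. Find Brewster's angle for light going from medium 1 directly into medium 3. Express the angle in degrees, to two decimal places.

tan θ_B(1→2) = n₂/n₁ = tan 61.95° = 1.8768.
tan θ_B(2→3) = n₃/n₂ = tan 49.17° = 1.1573.
n₃/n₁ = 2.1720. Then tan θ_B(1→3) = n₃/n₁, so θ_B(1→3) = arctan(2.1720) = 65.28°.

θ_B ≈ 65.28°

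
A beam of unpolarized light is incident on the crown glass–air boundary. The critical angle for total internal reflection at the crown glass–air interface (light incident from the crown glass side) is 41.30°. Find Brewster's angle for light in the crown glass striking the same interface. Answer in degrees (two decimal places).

θ_B ≈ 33.42°

sin θ_c = n₂/n₁, so n₂/n₁ = sin 41.30° = 0.6600.
Brewster: tan θ_B = n₂/n₁ = 0.6600.
θ_B = arctan(0.6600) = 33.42°.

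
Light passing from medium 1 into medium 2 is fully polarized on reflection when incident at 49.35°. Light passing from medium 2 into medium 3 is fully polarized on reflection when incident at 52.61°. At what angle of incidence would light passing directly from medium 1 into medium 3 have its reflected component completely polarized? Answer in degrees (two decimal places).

n₂/n₁ = tan 49.35° = 1.1647 and n₃/n₂ = tan 52.61° = 1.3084.
Multiplying, n₃/n₁ = 1.1647 × 1.3084 = 1.5239, and θ_B(1→3) = arctan 1.5239 = 56.73°.

θ_B ≈ 56.73°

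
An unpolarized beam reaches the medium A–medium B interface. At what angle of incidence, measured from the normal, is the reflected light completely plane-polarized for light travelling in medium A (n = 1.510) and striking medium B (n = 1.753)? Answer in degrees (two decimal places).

θ_B ≈ 49.26°

Brewster's condition: tan θ_B = n₂/n₁ = 1.753/1.510 = 1.1609.
So θ_B = arctan 1.1609 = 49.26°.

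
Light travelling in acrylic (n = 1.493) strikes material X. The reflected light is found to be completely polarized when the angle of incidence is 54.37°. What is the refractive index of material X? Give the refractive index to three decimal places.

n ≈ 2.083

Full polarization of the reflected beam means tan θ_B = n₂/n₁, where n₁ is the incident medium (acrylic).
n₂ = n₁ tan θ_B = 1.493 × tan 54.37° = 2.083.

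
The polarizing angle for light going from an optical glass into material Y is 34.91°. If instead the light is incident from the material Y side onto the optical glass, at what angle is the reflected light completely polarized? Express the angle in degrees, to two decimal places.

Reversing the direction swaps n₁ and n₂, so tan θ_B' = 1/tan θ_B and θ_B' = 90° − θ_B.
Hence θ_B' = 90° − 34.91° = 55.09°.

θ_B' ≈ 55.09°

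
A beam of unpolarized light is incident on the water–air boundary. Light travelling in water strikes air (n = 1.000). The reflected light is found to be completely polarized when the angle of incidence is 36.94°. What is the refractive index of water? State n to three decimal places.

n ≈ 1.330

At the polarizing angle, tan θ_B = n₂/n₁ with n₁ on the incident side (water) and n₂ on the transmitted side (air).
n₁ = n₂ / tan θ_B = 1.000 / tan 36.94° = 1.330.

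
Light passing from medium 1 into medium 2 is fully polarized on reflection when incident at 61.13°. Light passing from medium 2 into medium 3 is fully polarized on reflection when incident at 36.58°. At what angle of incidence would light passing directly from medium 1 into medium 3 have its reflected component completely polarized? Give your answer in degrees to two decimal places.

tan θ_B(1→2) = n₂/n₁ = tan 61.13° = 1.8137.
tan θ_B(2→3) = n₃/n₂ = tan 36.58° = 0.7421.
Multiplying, n₃/n₁ = 1.8137 × 0.7421 = 1.3460, and θ_B(1→3) = arctan 1.3460 = 53.39°.

θ_B ≈ 53.39°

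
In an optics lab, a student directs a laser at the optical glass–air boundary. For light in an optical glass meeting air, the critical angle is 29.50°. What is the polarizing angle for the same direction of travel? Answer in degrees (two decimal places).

θ_B ≈ 26.22°

n₂/n₁ = sin θ_c = sin 29.50° = 0.4924.
tan θ_B equals the same ratio, so θ_B = arctan(0.4924) = 26.22°.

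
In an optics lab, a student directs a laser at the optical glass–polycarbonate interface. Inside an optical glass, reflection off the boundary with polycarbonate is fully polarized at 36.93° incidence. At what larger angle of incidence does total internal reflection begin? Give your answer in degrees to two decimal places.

θ_c ≈ 48.73°

n₂/n₁ = tan 36.93° = 0.7516; the critical angle satisfies sin θ_c = n₂/n₁.
θ_c = arcsin(0.7516) = 48.73°.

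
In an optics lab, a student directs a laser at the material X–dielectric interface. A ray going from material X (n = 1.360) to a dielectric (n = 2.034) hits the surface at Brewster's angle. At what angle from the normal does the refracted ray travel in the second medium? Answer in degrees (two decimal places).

θ_t ≈ 33.77°

First find Brewster's angle: tan θ_B = 2.034/1.360 = 1.4956, giving θ_B = 56.23°.
The refracted ray is perpendicular to the reflected ray, so θ_t = 90° − θ_B = 33.77°.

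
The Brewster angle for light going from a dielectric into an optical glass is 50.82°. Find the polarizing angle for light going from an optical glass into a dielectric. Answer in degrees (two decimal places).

θ_B' ≈ 39.18°

The two Brewster angles are complementary: θ_B' = 90° − θ_B = 90° − 50.82° = 39.18°.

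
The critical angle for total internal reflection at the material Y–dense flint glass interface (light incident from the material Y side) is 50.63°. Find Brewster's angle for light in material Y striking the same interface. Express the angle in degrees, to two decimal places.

θ_B ≈ 37.71°

At the critical angle sin θ_c = n₂/n₁, giving n₂/n₁ = sin 50.63° = 0.7731.
Then tan θ_B = n₂/n₁ = 0.7731, so θ_B = arctan 0.7731 = 37.71°.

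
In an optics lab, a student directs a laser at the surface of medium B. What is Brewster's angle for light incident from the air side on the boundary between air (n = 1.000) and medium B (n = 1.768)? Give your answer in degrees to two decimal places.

Brewster's condition: tan θ_B = n₂/n₁ = 1.768/1.000 = 1.7680. Taking the arctangent, θ_B = 60.51°.

θ_B ≈ 60.51°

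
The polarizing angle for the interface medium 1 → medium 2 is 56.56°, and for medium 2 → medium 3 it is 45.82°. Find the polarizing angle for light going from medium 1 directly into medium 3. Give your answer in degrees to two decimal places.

Each Brewster angle gives a ratio: n₂/n₁ = tan 56.56° = 1.5143, n₃/n₂ = tan 45.82° = 1.0290.
n₃/n₁ = 1.5583. Then tan θ_B(1→3) = n₃/n₁, so θ_B(1→3) = arctan(1.5583) = 57.31°.

θ_B ≈ 57.31°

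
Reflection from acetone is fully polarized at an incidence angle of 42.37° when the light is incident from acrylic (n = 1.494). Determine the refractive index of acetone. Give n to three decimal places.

At the polarizing angle, tan θ_B = n₂/n₁ with n₁ on the incident side (acrylic) and n₂ on the transmitted side (acetone).
n₂ = n₁ tan θ_B = 1.494 × tan 42.37° = 1.363.

n ≈ 1.363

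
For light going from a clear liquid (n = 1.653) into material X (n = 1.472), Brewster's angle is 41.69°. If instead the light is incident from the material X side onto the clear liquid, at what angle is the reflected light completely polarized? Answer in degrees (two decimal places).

θ_B' ≈ 48.31°

The two Brewster angles are complementary: θ_B' = 90° − θ_B = 90° − 41.69° = 48.31°.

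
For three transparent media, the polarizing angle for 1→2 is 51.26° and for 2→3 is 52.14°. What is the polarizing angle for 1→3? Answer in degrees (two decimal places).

θ_B ≈ 58.05°

n₂/n₁ = tan 51.26° = 1.2464 and n₃/n₂ = tan 52.14° = 1.2864.
n₃/n₁ = 1.6034. Then tan θ_B(1→3) = n₃/n₁, so θ_B(1→3) = arctan(1.6034) = 58.05°.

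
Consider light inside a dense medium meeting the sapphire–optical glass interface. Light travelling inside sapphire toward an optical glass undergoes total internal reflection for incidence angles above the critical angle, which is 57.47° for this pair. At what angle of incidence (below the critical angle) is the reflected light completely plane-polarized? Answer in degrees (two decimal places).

n₂/n₁ = sin θ_c = sin 57.47° = 0.8431.
tan θ_B equals the same ratio, so θ_B = arctan(0.8431) = 40.13°.

θ_B ≈ 40.13°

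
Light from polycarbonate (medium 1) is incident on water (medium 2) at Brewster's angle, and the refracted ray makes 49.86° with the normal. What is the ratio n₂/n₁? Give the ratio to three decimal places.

At Brewster incidence θ_B = 90° − θ_t = 90° − 49.86° = 40.14°.
Then n₂/n₁ = tan θ_B = tan 40.14° = 0.843.

n₂/n₁ ≈ 0.843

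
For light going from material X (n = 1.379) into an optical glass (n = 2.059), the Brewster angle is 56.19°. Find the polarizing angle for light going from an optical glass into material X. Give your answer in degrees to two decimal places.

θ_B' ≈ 33.81°

Reversing the direction swaps n₁ and n₂, so tan θ_B' = 1/tan θ_B and θ_B' = 90° − θ_B.
Hence θ_B' = 90° − 56.19° = 33.81°.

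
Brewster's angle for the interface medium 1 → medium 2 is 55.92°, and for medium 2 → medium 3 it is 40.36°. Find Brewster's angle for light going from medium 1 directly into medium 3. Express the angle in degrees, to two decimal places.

θ_B ≈ 51.48°

Each Brewster angle gives a ratio: n₂/n₁ = tan 55.92° = 1.4781, n₃/n₂ = tan 40.36° = 0.8499.
Multiplying, n₃/n₁ = 1.4781 × 0.8499 = 1.2562, and θ_B(1→3) = arctan 1.2562 = 51.48°.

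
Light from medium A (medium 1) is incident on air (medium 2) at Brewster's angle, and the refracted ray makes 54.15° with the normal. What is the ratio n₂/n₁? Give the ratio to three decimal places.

At Brewster incidence θ_B = 90° − θ_t = 90° − 54.15° = 35.85°.
tan θ_B = n₂/n₁, so n₂/n₁ = tan 35.85° = 0.723.

n₂/n₁ ≈ 0.723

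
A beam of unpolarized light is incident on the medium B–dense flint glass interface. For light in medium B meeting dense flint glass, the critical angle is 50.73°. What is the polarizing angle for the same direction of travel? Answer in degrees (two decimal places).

At the critical angle sin θ_c = n₂/n₁, giving n₂/n₁ = sin 50.73° = 0.7742.
Then tan θ_B = n₂/n₁ = 0.7742, so θ_B = arctan 0.7742 = 37.75°.

θ_B ≈ 37.75°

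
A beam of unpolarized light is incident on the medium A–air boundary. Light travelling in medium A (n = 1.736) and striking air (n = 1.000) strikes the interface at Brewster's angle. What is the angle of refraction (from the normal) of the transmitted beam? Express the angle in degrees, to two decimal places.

θ_t ≈ 60.06°

First find Brewster's angle: tan θ_B = 1.000/1.736 = 0.5760, giving θ_B = 29.94°.
At Brewster's angle the reflected and refracted rays are perpendicular, so θ_t = 90° − θ_B = 90° − 29.94° = 60.06°.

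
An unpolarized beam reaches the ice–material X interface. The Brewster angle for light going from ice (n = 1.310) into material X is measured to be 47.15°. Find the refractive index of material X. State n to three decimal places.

n ≈ 1.412

Full polarization of the reflected beam means tan θ_B = n₂/n₁, where n₁ is the incident medium (ice).
n₂ = n₁ tan θ_B = 1.310 × tan 47.15° = 1.412.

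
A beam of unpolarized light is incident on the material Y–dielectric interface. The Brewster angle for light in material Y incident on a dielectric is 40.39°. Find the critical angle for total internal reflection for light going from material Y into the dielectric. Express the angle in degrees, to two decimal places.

tan θ_B = n₂/n₁ = tan 40.39° = 0.8508.
Total internal reflection: sin θ_c = n₂/n₁ = 0.8508.
θ_c = arcsin(0.8508) = 58.30°.

θ_c ≈ 58.30°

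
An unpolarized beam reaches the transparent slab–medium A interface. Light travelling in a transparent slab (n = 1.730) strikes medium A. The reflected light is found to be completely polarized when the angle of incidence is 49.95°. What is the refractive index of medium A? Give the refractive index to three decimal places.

n ≈ 2.058

At the polarizing angle, tan θ_B = n₂/n₁ with n₁ on the incident side (a transparent slab) and n₂ on the transmitted side (medium A).
n₂ = n₁ tan θ_B = 1.730 × tan 49.95° = 2.058.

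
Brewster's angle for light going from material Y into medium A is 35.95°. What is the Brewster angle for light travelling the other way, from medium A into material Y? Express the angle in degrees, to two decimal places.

θ_B' ≈ 54.05°

tan θ_B' = n₁/n₂ = 1/tan θ_B, so θ_B' = 90° − θ_B.
θ_B' = 90° − 35.95° = 54.05°.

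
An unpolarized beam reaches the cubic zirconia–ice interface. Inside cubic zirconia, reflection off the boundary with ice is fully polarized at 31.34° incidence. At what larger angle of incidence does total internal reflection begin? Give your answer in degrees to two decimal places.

n₂/n₁ = tan 31.34° = 0.6090; the critical angle satisfies sin θ_c = n₂/n₁.
θ_c = arcsin(0.6090) = 37.51°.

θ_c ≈ 37.51°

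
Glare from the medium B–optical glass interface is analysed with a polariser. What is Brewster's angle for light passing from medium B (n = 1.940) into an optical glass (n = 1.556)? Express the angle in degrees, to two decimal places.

Here n₂/n₁ = 1.556/1.940 = 0.8021, and Brewster's law gives tan θ_B = n₂/n₁.
θ_B = arctan(0.8021) = 38.73°.

θ_B ≈ 38.73°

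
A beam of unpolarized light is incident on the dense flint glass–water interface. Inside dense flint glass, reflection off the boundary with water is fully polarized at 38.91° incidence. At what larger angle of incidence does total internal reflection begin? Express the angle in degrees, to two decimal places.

tan θ_B = n₂/n₁ = tan 38.91° = 0.8072.
Total internal reflection: sin θ_c = n₂/n₁ = 0.8072.
θ_c = arcsin(0.8072) = 53.82°.

θ_c ≈ 53.82°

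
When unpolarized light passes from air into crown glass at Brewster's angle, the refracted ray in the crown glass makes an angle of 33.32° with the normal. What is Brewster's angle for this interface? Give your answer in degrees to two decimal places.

θ_B ≈ 56.68°

At Brewster's angle the reflected and refracted rays are perpendicular, so θ_B + θ_t = 90°.
So θ_B = 90° − θ_t = 90° − 33.32° = 56.68°.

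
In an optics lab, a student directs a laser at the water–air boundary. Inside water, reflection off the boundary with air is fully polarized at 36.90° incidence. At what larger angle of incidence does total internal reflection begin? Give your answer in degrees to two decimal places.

θ_c ≈ 48.66°

n₂/n₁ = tan 36.90° = 0.7508; the critical angle satisfies sin θ_c = n₂/n₁.
θ_c = arcsin(0.7508) = 48.66°.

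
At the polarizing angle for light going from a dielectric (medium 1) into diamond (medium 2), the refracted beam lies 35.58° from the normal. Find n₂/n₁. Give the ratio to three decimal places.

n₂/n₁ ≈ 1.398

At Brewster incidence θ_B = 90° − θ_t = 90° − 35.58° = 54.42°.
Then n₂/n₁ = tan θ_B = tan 54.42° = 1.398.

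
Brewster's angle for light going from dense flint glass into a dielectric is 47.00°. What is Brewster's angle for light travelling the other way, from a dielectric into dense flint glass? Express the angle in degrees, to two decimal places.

Reversing the direction swaps n₁ and n₂, so tan θ_B' = 1/tan θ_B and θ_B' = 90° − θ_B.
Hence θ_B' = 90° − 47.00° = 43.00°.

θ_B' ≈ 43.00°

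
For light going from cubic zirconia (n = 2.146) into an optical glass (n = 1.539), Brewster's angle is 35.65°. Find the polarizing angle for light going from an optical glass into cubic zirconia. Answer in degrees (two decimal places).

tan θ_B' = n₁/n₂ = 1/tan θ_B, so θ_B' = 90° − θ_B.
θ_B' = 90° − 35.65° = 54.35°.

θ_B' ≈ 54.35°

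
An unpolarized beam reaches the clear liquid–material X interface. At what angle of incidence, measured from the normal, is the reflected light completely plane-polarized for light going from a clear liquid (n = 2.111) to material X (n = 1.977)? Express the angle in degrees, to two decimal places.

At Brewster's angle the reflected and refracted rays are perpendicular, which with Snell's law gives tan θ_B = n₂/n₁.
tan θ_B = n₂/n₁ = 1.977/2.111 = 0.9365.
So θ_B = arctan 0.9365 = 43.12°.

θ_B ≈ 43.12°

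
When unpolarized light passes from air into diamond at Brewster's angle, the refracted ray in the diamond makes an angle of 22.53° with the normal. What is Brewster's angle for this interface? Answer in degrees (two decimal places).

θ_B ≈ 67.47°

At Brewster's angle the reflected and refracted rays are perpendicular, so θ_B + θ_t = 90°.
So θ_B = 90° − θ_t = 90° − 22.53° = 67.47°.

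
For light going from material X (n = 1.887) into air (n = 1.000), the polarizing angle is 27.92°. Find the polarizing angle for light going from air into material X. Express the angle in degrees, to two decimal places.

θ_B' ≈ 62.08°

The two Brewster angles are complementary: θ_B' = 90° − θ_B = 90° − 27.92° = 62.08°.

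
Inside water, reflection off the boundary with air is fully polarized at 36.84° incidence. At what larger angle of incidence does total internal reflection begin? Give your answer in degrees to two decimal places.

From Brewster, n₂/n₁ = tan θ_B = tan 36.84° = 0.7492.
Then sin θ_c = n₂/n₁ = 0.7492, so θ_c = arcsin 0.7492 = 48.52°.

θ_c ≈ 48.52°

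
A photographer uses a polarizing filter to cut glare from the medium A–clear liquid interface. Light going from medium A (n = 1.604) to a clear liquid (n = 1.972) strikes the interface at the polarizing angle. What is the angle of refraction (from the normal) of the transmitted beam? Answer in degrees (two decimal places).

θ_t ≈ 39.12°

θ_B = arctan(n₂/n₁) = arctan(1.972/1.604) = 50.88°.
The refracted ray is perpendicular to the reflected ray, so θ_t = 90° − θ_B = 39.12°.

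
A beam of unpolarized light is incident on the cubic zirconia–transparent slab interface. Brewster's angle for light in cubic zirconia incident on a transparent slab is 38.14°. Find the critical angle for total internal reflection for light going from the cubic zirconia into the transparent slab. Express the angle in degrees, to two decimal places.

θ_c ≈ 51.74°

From Brewster, n₂/n₁ = tan θ_B = tan 38.14° = 0.7852.
Then sin θ_c = n₂/n₁ = 0.7852, so θ_c = arcsin 0.7852 = 51.74°.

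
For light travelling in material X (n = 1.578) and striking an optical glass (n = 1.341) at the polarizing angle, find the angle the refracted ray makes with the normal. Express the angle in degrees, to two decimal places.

First find Brewster's angle: tan θ_B = 1.341/1.578 = 0.8498, giving θ_B = 40.36°.
Since θ_B + θ_t = 90° at Brewster incidence, θ_t = 90° − 40.36° = 49.64°.

θ_t ≈ 49.64°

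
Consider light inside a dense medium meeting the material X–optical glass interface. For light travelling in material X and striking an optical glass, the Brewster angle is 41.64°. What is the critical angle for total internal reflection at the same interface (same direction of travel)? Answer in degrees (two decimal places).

n₂/n₁ = tan 41.64° = 0.8891; the critical angle satisfies sin θ_c = n₂/n₁.
θ_c = arcsin(0.8891) = 62.76°.

θ_c ≈ 62.76°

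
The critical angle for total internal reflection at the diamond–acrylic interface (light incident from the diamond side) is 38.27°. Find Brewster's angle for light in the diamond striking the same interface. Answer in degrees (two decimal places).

n₂/n₁ = sin θ_c = sin 38.27° = 0.6194.
tan θ_B equals the same ratio, so θ_B = arctan(0.6194) = 31.77°.

θ_B ≈ 31.77°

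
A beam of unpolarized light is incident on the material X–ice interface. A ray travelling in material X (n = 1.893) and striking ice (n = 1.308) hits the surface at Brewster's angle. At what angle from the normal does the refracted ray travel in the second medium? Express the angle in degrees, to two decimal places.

First find Brewster's angle: tan θ_B = 1.308/1.893 = 0.6910, giving θ_B = 34.64°.
The refracted ray is perpendicular to the reflected ray, so θ_t = 90° − θ_B = 55.36°.

θ_t ≈ 55.36°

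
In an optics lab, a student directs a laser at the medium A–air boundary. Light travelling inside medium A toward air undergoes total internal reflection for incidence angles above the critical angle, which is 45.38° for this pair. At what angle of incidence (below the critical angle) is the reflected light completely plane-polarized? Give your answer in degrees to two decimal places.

n₂/n₁ = sin θ_c = sin 45.38° = 0.7118.
tan θ_B equals the same ratio, so θ_B = arctan(0.7118) = 35.44°.

θ_B ≈ 35.44°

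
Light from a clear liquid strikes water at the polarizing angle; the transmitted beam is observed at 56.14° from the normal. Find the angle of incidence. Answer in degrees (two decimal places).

At Brewster's angle the reflected and refracted rays are perpendicular, so θ_B + θ_t = 90°.
θ_B = 90° − 56.14° = 33.86°.

θ_B ≈ 33.86°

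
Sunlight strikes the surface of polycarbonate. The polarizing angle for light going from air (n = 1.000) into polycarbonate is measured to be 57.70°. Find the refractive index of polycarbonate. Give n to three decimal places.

n ≈ 1.582

Full polarization of the reflected beam means tan θ_B = n₂/n₁, where n₁ is the incident medium (air).
n₂ = n₁ tan θ_B = 1.000 × tan 57.70° = 1.582.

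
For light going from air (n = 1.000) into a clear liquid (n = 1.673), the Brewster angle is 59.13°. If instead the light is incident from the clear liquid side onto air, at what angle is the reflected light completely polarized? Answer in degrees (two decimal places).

tan θ_B' = n₁/n₂ = 1/tan θ_B, so θ_B' = 90° − θ_B.
θ_B' = 90° − 59.13° = 30.87°.

θ_B' ≈ 30.87°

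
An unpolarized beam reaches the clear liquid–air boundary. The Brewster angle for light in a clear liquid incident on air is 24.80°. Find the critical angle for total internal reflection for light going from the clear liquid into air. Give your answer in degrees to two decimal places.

tan θ_B = n₂/n₁ = tan 24.80° = 0.4621.
Total internal reflection: sin θ_c = n₂/n₁ = 0.4621.
θ_c = arcsin(0.4621) = 27.52°.

θ_c ≈ 27.52°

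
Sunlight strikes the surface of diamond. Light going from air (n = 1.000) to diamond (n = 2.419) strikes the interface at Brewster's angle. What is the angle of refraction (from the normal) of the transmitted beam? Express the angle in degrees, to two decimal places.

First find Brewster's angle: tan θ_B = 2.419/1.000 = 2.4190, giving θ_B = 67.54°.
Since θ_B + θ_t = 90° at Brewster incidence, θ_t = 90° − 67.54° = 22.46°.

θ_t ≈ 22.46°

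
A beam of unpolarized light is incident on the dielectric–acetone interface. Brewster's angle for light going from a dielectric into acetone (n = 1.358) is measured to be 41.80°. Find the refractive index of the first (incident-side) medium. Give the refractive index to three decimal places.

n ≈ 1.519

Brewster's law: tan θ_B = n₂/n₁ (light incident in a dielectric, refracted into acetone).
n₁ = n₂ / tan θ_B = 1.358 / tan 41.80° = 1.519.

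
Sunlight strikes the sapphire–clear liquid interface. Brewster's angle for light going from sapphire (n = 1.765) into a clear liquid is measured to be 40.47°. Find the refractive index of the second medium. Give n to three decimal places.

n ≈ 1.506

At Brewster's angle, tan θ_B = n₂/n₁ with n₁ on the incident side (sapphire) and n₂ on the transmitted side (a clear liquid).
n₂ = n₁ tan θ_B = 1.765 × tan 40.47° = 1.506.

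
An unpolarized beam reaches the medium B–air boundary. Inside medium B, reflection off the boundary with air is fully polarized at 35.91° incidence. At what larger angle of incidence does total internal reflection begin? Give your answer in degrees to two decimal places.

θ_c ≈ 46.40°

From Brewster, n₂/n₁ = tan θ_B = tan 35.91° = 0.7241.
Then sin θ_c = n₂/n₁ = 0.7241, so θ_c = arcsin 0.7241 = 46.40°.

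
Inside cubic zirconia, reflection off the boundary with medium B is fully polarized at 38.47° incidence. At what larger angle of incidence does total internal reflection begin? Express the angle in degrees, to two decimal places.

tan θ_B = n₂/n₁ = tan 38.47° = 0.7946.
Total internal reflection: sin θ_c = n₂/n₁ = 0.7946.
θ_c = arcsin(0.7946) = 52.62°.

θ_c ≈ 52.62°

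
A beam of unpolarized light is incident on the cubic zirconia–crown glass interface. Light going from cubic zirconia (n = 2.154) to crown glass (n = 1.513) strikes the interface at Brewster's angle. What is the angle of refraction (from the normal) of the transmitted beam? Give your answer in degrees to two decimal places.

θ_t ≈ 54.92°

First find Brewster's angle: tan θ_B = 1.513/2.154 = 0.7024, giving θ_B = 35.08°.
At Brewster's angle the reflected and refracted rays are perpendicular, so θ_t = 90° − θ_B = 90° − 35.08° = 54.92°.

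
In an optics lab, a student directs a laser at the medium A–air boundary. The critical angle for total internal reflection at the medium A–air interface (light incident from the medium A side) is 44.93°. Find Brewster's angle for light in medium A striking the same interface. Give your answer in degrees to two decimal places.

sin θ_c = n₂/n₁, so n₂/n₁ = sin 44.93° = 0.7062.
Brewster: tan θ_B = n₂/n₁ = 0.7062.
θ_B = arctan(0.7062) = 35.23°.

θ_B ≈ 35.23°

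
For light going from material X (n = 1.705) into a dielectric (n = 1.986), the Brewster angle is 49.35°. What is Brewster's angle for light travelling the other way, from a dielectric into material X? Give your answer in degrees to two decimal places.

tan θ_B' = n₁/n₂ = 1/tan θ_B, so θ_B' = 90° − θ_B.
θ_B' = 90° − 49.35° = 40.65°.

θ_B' ≈ 40.65°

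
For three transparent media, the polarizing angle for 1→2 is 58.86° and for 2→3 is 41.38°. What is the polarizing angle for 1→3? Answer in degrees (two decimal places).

θ_B ≈ 55.56°

n₂/n₁ = tan 58.86° = 1.6551 and n₃/n₂ = tan 41.38° = 0.8810.
n₃/n₁ = 1.4581. Then tan θ_B(1→3) = n₃/n₁, so θ_B(1→3) = arctan(1.4581) = 55.56°.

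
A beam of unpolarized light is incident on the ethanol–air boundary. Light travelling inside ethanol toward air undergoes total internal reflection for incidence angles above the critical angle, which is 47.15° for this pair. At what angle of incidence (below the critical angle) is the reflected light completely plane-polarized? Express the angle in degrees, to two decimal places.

n₂/n₁ = sin θ_c = sin 47.15° = 0.7331.
tan θ_B equals the same ratio, so θ_B = arctan(0.7331) = 36.25°.

θ_B ≈ 36.25°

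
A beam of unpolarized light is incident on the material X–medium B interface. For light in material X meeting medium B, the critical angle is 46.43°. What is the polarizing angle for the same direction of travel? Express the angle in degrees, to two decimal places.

At the critical angle sin θ_c = n₂/n₁, giving n₂/n₁ = sin 46.43° = 0.7245.
Then tan θ_B = n₂/n₁ = 0.7245, so θ_B = arctan 0.7245 = 35.92°.

θ_B ≈ 35.92°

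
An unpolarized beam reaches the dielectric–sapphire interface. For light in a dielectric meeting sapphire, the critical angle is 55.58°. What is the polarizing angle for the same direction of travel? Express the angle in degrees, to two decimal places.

θ_B ≈ 39.52°

n₂/n₁ = sin θ_c = sin 55.58° = 0.8249.
tan θ_B equals the same ratio, so θ_B = arctan(0.8249) = 39.52°.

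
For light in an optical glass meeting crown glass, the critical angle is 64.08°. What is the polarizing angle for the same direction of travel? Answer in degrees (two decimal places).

θ_B ≈ 41.97°

At the critical angle sin θ_c = n₂/n₁, giving n₂/n₁ = sin 64.08° = 0.8994.
Then tan θ_B = n₂/n₁ = 0.8994, so θ_B = arctan 0.8994 = 41.97°.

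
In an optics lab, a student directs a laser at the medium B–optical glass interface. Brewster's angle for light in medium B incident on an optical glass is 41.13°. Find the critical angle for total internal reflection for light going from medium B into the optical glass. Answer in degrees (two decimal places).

tan θ_B = n₂/n₁ = tan 41.13° = 0.8733.
Total internal reflection: sin θ_c = n₂/n₁ = 0.8733.
θ_c = arcsin(0.8733) = 60.84°.

θ_c ≈ 60.84°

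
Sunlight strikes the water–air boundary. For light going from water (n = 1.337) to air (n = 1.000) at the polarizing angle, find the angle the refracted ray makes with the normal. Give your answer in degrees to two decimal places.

First find Brewster's angle: tan θ_B = 1.000/1.337 = 0.7479, giving θ_B = 36.79°.
At Brewster's angle the reflected and refracted rays are perpendicular, so θ_t = 90° − θ_B = 90° − 36.79° = 53.21°.

θ_t ≈ 53.21°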